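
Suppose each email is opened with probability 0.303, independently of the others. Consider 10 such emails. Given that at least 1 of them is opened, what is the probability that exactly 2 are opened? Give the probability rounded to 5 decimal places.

0.23652

X ~ Binomial(10, 0.303). Want P(X=2 | X≥1) = P(X=2) / P(X≥1).
P(X=2) = C(10,2)·0.303^2·0.697^8 = 0.2301230
P(X≥1) = 1 − 0.0270600 = 0.9729400
Ratio = 0.2301230 / 0.9729400 = 0.2365233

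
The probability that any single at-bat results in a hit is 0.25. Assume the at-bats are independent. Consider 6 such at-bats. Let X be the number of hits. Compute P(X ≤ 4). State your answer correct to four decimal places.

0.9954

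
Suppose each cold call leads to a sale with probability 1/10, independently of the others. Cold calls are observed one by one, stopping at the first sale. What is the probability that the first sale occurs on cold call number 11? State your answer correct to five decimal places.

Geometric (trials to first success), p = 0.10.
P(Y = 11) = (1−p)^10 · p = 0.34868 · 0.10 = 0.0348678

0.03487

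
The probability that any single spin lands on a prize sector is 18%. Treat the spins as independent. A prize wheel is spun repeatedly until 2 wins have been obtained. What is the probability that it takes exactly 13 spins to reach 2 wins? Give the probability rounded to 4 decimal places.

0.0438

Y = trial on which the second success occurs; negative binomial, r=2, p=0.18.
P(Y=13) = C(12,1) · p^2 · (1−p)^11
= 12 · 0.0324 · 0.11271 = 0.043821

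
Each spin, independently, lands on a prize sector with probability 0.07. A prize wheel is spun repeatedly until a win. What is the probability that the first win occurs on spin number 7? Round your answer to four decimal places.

Geometric (trials to first success), p = 0.07.
P(Y = 7) = (1−p)^6 · p = 0.64699 · 0.07 = 0.045289

0.0453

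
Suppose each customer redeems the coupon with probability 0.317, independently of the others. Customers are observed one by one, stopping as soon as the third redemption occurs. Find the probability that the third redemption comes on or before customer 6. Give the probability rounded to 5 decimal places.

Finishing within 6 customers ⇔ at least 3 successes in the first 6. With X ~ Binomial(6, 0.317), P(Y ≤ 6) = 1 − P(X ≤ 2).
  k=0: C(6,0)·0.317^0·0.683^6 = 0.1015136
  k=1: C(6,1)·0.317^1·0.683^5 = 0.2826923
  k=2: C(6,2)·0.317^2·0.683^4 = 0.3280142
1 − 0.7122201 = 0.2877799

0.28778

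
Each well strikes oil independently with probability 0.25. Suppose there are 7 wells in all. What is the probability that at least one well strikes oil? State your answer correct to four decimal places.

P(at least one) = 1 − P(none) = 1 − (1 − 0.25)^7
= 1 − 0.133484 = 0.866516

0.8665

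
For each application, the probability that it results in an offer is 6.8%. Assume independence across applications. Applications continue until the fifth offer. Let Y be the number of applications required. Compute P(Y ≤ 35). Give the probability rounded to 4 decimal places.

0.0862

Finishing within 35 applications ⇔ at least 5 successes in the first 35. With X ~ Binomial(35, 0.068), P(Y ≤ 35) = 1 − P(X ≤ 4).
  k=0: C(35,0)·0.068^0·0.932^35 = 0.085027
  k=1: C(35,1)·0.068^1·0.932^34 = 0.217129
  k=2: C(35,2)·0.068^2·0.932^33 = 0.269315
  k=3: C(35,3)·0.068^3·0.932^32 = 0.216145
  k=4: C(35,4)·0.068^4·0.932^31 = 0.126162
1 − 0.913778 = 0.086222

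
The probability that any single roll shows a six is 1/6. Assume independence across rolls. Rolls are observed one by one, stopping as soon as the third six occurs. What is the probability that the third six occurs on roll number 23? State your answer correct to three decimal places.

0.028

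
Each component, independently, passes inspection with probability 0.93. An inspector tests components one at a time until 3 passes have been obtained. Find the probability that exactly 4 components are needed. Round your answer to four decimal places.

Y = trial on which the third success occurs; negative binomial, r=3, p=0.93.
P(Y=4) = C(3,2) · p^3 · (1−p)^1
= 3 · 0.80436 · 0.07 = 0.168915

0.1689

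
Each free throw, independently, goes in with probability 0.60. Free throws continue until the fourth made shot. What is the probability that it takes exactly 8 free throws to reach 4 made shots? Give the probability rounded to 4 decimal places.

Y = trial on which the fourth success occurs; negative binomial, r=4, p=0.60.
P(Y=8) = C(7,3) · p^4 · (1−p)^4
= 35 · 0.1296 · 0.0256 = 0.116122

0.1161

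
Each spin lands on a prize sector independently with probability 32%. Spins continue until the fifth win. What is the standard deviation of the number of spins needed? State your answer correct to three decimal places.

Y = total spins until the fifth success; negative binomial with r=5, p=0.32.
SD(Y) = √[r(1−p)/p²] = √(33.20312) = 5.76222

5.762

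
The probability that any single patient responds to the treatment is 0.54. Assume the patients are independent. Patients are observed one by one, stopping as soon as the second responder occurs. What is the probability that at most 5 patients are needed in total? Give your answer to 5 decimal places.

0.85851

Finishing within 5 patients ⇔ at least 2 successes in the first 5. With X ~ Binomial(5, 0.54), P(Y ≤ 5) = 1 − P(X ≤ 1).
  k=0: C(5,0)·0.54^0·0.46^5 = 0.0205963
  k=1: C(5,1)·0.54^1·0.46^4 = 0.1208913
1 − 0.1414876 = 0.8585124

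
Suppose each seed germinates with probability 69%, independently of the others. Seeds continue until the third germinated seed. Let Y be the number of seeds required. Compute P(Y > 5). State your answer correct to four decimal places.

0.1766

Needing more than 5 seeds ⇔ fewer than 3 successes in the first 5. With X ~ Binomial(5, 0.69), P(Y > 5) = P(X ≤ 2).
  k=0: C(5,0)·0.69^0·0.31^5 = 0.002863
  k=1: C(5,1)·0.69^1·0.31^4 = 0.031861
  k=2: C(5,2)·0.69^2·0.31^3 = 0.141835
P(X ≤ 2) = 0.176559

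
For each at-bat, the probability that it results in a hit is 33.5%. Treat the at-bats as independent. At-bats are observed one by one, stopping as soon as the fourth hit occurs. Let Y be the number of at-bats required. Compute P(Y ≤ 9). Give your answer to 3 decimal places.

Finishing within 9 at-bats ⇔ at least 4 successes in the first 9. With X ~ Binomial(9, 0.335), P(Y ≤ 9) = 1 − P(X ≤ 3).
  k=0: C(9,0)·0.335^0·0.665^9 = 0.02543
  k=1: C(9,1)·0.335^1·0.665^8 = 0.11531
  k=2: C(9,2)·0.335^2·0.665^7 = 0.23235
  k=3: C(9,3)·0.335^3·0.665^6 = 0.27311
1 − 0.64621 = 0.35379

0.354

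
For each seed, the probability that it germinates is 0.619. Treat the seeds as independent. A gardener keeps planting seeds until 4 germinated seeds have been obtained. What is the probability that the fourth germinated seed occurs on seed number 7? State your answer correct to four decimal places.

0.1624

Y = trial on which the fourth success occurs; negative binomial, r=4, p=0.619.
P(Y=7) = C(6,3) · p^4 · (1−p)^3
= 20 · 0.14681 · 0.055306 = 0.162393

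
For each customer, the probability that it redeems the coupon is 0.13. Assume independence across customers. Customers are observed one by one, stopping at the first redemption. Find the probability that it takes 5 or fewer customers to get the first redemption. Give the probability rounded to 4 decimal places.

Y = number of customers to the first success; geometric, p = 0.13.
P(Y ≤ 5) = 1 − (1−p)^5 = 1 − 0.498421 = 0.501579

0.5016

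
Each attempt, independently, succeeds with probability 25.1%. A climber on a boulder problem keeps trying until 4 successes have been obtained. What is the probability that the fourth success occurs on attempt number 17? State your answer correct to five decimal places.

0.05190

Y = trial on which the fourth success occurs; negative binomial, r=4, p=0.251.
P(Y=17) = C(16,3) · p^4 · (1−p)^13
= 560 · 0.0039691 · 0.023349 = 0.0518975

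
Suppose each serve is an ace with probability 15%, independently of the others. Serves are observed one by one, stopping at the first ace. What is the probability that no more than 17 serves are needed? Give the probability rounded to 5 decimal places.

Y = number of serves to the first success; geometric, p = 0.15.
P(Y ≤ 17) = 1 − (1−p)^17 = 1 − 0.0631134 = 0.9368866

0.93689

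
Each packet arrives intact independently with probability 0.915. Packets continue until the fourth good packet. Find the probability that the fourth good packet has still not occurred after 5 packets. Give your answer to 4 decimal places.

Needing more than 5 packets ⇔ fewer than 4 successes in the first 5. With X ~ Binomial(5, 0.915), P(Y > 5) = P(X ≤ 3).
  k=0: C(5,0)·0.915^0·0.085^5 = 0.000004
  k=1: C(5,1)·0.915^1·0.085^4 = 0.000239
  k=2: C(5,2)·0.915^2·0.085^3 = 0.005142
  k=3: C(5,3)·0.915^3·0.085^2 = 0.055348
P(X ≤ 3) = 0.060733

0.0607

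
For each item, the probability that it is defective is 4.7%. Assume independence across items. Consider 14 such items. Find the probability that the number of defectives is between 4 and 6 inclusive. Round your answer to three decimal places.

0.003

X ~ Binomial(14, 0.047); P(4 ≤ X ≤ 6) = Σ C(14,k) p^k (1−p)^(14−k) over k:
  k=4: C(14,4)·0.047^4·0.953^10 = 0.00302
  k=5: C(14,5)·0.047^5·0.953^9 = 0.00030
  k=6: C(14,6)·0.047^6·0.953^8 = 0.00002
Total = 0.00334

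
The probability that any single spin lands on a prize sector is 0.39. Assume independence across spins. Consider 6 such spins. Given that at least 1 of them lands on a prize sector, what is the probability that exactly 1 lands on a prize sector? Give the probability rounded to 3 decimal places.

0.208

X ~ Binomial(6, 0.39). Want P(X=1 | X≥1) = P(X=1) / P(X≥1).
P(X=1) = C(6,1)·0.39^1·0.61^5 = 0.19764
P(X≥1) = 1 − 0.05152 = 0.94848
Ratio = 0.19764 / 0.94848 = 0.20837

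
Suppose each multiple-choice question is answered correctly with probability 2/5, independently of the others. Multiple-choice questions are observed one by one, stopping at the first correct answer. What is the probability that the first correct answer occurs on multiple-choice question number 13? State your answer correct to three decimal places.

0.001

Geometric (trials to first success), p = 0.40.
P(Y = 13) = (1−p)^12 · p = 0.0021768 · 0.40 = 0.00087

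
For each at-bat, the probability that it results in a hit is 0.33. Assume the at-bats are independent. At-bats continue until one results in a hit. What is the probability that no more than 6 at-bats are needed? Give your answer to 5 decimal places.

0.90954

Y = number of at-bats to the first success; geometric, p = 0.33.
P(Y ≤ 6) = 1 − (1−p)^6 = 1 − 0.0904584 = 0.9095416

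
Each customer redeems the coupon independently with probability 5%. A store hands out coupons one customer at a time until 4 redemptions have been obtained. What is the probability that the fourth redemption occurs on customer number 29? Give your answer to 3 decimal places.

Y = trial on which the fourth success occurs; negative binomial, r=4, p=0.05.
P(Y=29) = C(28,3) · p^4 · (1−p)^25
= 3276 · 6.25e-06 · 0.27739 = 0.00568

0.006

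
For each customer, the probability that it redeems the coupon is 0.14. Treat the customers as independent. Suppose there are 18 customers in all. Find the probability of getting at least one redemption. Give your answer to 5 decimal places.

0.93378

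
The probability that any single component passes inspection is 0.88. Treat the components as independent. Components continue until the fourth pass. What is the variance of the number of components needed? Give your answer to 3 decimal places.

0.620

Y = total components until the fourth success; negative binomial with r=4, p=0.88.
Var(Y) = r(1−p)/p² = 4·0.12 / 0.88² = 0.61983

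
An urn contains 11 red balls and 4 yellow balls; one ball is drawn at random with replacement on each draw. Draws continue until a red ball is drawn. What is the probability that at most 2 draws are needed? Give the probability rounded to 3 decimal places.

Y = number of draws to the first success; geometric, p = 0.733333.
P(Y ≤ 2) = 1 − (1−p)^2 = 1 − 0.07111 = 0.92889

0.929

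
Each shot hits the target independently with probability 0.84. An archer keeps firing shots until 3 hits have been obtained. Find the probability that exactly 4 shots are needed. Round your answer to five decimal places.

Y = trial on which the third success occurs; negative binomial, r=3, p=0.84.
P(Y=4) = C(3,2) · p^3 · (1−p)^1
= 3 · 0.5927 · 0.16 = 0.2844979

0.28450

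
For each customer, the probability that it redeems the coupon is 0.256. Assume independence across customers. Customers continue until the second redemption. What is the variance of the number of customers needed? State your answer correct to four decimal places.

Y = total customers until the second success; negative binomial with r=2, p=0.256.
Var(Y) = r(1−p)/p² = 2·0.744 / 0.256² = 22.705078

22.7051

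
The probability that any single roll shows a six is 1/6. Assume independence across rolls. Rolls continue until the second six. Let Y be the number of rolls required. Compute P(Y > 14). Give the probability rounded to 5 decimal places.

0.29597

Needing more than 14 rolls ⇔ fewer than 2 successes in the first 14. With X ~ Binomial(14, 0.166667), P(Y > 14) = P(X ≤ 1).
  k=0: C(14,0)·0.166667^0·0.833333^14 = 0.0778866
  k=1: C(14,1)·0.166667^1·0.833333^13 = 0.2180824
P(X ≤ 1) = 0.2959690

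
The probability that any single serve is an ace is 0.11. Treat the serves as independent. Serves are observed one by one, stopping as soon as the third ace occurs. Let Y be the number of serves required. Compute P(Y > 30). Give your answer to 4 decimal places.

0.3442

Needing more than 30 serves ⇔ fewer than 3 successes in the first 30. With X ~ Binomial(30, 0.11), P(Y > 30) = P(X ≤ 2).
  k=0: C(30,0)·0.11^0·0.89^30 = 0.030318
  k=1: C(30,1)·0.11^1·0.89^29 = 0.112415
  k=2: C(30,2)·0.11^2·0.89^28 = 0.201463
P(X ≤ 2) = 0.344196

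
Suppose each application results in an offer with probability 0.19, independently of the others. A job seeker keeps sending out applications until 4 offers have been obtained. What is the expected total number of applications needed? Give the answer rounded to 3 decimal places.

21.053

Y = total applications until the fourth success; negative binomial with r=4, p=0.19.
E[Y] = r / p = 4 / 0.19 = 21.05263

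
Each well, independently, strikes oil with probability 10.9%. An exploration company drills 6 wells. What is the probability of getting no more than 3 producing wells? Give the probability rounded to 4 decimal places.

0.9982

X ~ Binomial(6, 0.109); P(X ≤ 3) = Σ C(6,k) p^k (1−p)^(6−k) over k:
  k=0: C(6,0)·0.109^0·0.891^6 = 0.500341
  k=1: C(6,1)·0.109^1·0.891^5 = 0.367254
  k=2: C(6,2)·0.109^2·0.891^4 = 0.112319
  k=3: C(6,3)·0.109^3·0.891^3 = 0.018321
Total = 0.998235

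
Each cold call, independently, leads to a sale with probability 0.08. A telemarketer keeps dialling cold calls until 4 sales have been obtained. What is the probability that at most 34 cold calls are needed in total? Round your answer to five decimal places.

0.28755

Finishing within 34 cold calls ⇔ at least 4 successes in the first 34. With X ~ Binomial(34, 0.08), P(Y ≤ 34) = 1 − P(X ≤ 3).
  k=0: C(34,0)·0.08^0·0.92^34 = 0.0587200
  k=1: C(34,1)·0.08^1·0.92^33 = 0.1736070
  k=2: C(34,2)·0.08^2·0.92^32 = 0.2490883
  k=3: C(34,3)·0.08^3·0.92^31 = 0.2310384
1 − 0.7124537 = 0.2875463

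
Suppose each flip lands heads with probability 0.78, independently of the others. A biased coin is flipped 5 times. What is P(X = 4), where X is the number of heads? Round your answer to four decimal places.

X ~ Binomial(n=5, p=0.78).
P(X=4) = C(5,4) · p^4 · (1−p)^1
= 5 · 0.37015 · 0.22 = 0.407166

0.4072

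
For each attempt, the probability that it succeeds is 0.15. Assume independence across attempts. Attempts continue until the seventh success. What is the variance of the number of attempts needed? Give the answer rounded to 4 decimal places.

264.4444

Y = total attempts until the seventh success; negative binomial with r=7, p=0.15.
Var(Y) = r(1−p)/p² = 7·0.85 / 0.15² = 264.444444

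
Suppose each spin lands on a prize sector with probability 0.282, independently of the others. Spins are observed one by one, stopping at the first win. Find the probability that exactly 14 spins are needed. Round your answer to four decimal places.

Geometric (trials to first success), p = 0.282.
P(Y = 14) = (1−p)^13 · p = 0.013478 · 0.282 = 0.003801

0.0038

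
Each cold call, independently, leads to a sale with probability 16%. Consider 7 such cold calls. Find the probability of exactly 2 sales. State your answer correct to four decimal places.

X ~ Binomial(n=7, p=0.16).
P(X=2) = C(7,2) · p^2 · (1−p)^5
= 21 · 0.0256 · 0.41821 = 0.224831

0.2248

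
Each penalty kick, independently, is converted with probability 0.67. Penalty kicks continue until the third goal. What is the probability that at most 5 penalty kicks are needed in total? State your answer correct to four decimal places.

0.7950

Finishing within 5 penalty kicks ⇔ at least 3 successes in the first 5. With X ~ Binomial(5, 0.67), P(Y ≤ 5) = 1 − P(X ≤ 2).
  k=0: C(5,0)·0.67^0·0.33^5 = 0.003914
  k=1: C(5,1)·0.67^1·0.33^4 = 0.039728
  k=2: C(5,2)·0.67^2·0.33^3 = 0.161321
1 − 0.204963 = 0.795037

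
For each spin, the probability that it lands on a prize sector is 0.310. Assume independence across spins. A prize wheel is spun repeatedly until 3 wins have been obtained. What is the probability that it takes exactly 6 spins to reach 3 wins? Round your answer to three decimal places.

Y = trial on which the third success occurs; negative binomial, r=3, p=0.31.
P(Y=6) = C(5,2) · p^3 · (1−p)^3
= 10 · 0.029791 · 0.32851 = 0.09787

0.098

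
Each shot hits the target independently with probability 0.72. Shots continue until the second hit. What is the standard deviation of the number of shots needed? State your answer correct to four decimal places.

Y = total shots until the second success; negative binomial with r=2, p=0.72.
SD(Y) = √[r(1−p)/p²] = √(1.080247) = 1.039349

1.0393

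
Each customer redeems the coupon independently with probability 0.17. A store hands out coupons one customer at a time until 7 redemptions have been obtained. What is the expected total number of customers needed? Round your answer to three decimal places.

Y = total customers until the seventh success; negative binomial with r=7, p=0.17.
E[Y] = r / p = 7 / 0.17 = 41.17647

41.176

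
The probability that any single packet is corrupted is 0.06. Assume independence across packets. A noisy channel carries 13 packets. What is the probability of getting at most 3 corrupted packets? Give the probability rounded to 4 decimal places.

0.9940

X ~ Binomial(13, 0.06); P(X ≤ 3) = Σ C(13,k) p^k (1−p)^(13−k) over k:
  k=0: C(13,0)·0.06^0·0.94^13 = 0.447365
  k=1: C(13,1)·0.06^1·0.94^12 = 0.371218
  k=2: C(13,2)·0.06^2·0.94^11 = 0.142169
  k=3: C(13,3)·0.06^3·0.94^10 = 0.033273
Total = 0.994025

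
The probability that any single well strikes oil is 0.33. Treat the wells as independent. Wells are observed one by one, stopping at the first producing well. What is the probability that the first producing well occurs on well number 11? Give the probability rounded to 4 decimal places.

Geometric (trials to first success), p = 0.33.
P(Y = 11) = (1−p)^10 · p = 0.018228 · 0.33 = 0.006015

0.0060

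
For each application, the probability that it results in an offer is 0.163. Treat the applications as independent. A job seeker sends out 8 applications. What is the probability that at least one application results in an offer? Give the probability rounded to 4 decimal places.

0.7591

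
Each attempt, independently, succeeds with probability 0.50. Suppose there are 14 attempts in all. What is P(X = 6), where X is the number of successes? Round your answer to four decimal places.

X ~ Binomial(n=14, p=0.50).
P(X=6) = C(14,6) · p^6 · (1−p)^8
= 3003 · 0.015625 · 0.0039062 = 0.183289

0.1833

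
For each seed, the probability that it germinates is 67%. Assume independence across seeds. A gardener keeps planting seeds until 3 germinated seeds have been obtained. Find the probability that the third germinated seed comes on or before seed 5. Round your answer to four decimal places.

Finishing within 5 seeds ⇔ at least 3 successes in the first 5. With X ~ Binomial(5, 0.67), P(Y ≤ 5) = 1 − P(X ≤ 2).
  k=0: C(5,0)·0.67^0·0.33^5 = 0.003914
  k=1: C(5,1)·0.67^1·0.33^4 = 0.039728
  k=2: C(5,2)·0.67^2·0.33^3 = 0.161321
1 − 0.204963 = 0.795037

0.7950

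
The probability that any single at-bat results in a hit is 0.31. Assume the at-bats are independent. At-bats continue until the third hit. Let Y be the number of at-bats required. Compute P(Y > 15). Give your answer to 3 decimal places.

Needing more than 15 at-bats ⇔ fewer than 3 successes in the first 15. With X ~ Binomial(15, 0.31), P(Y > 15) = P(X ≤ 2).
  k=0: C(15,0)·0.31^0·0.69^15 = 0.00383
  k=1: C(15,1)·0.31^1·0.69^14 = 0.02578
  k=2: C(15,2)·0.31^2·0.69^13 = 0.08109
P(X ≤ 2) = 0.11070

0.111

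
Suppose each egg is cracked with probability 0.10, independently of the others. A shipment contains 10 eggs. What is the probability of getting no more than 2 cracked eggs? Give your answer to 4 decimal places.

X ~ Binomial(10, 0.10); P(X ≤ 2) = Σ C(10,k) p^k (1−p)^(10−k) over k:
  k=0: C(10,0)·0.10^0·0.90^10 = 0.348678
  k=1: C(10,1)·0.10^1·0.90^9 = 0.387420
  k=2: C(10,2)·0.10^2·0.90^8 = 0.193710
Total = 0.929809

0.9298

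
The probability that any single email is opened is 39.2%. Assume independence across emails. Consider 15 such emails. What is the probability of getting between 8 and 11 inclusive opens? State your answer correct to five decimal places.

0.19309

X ~ Binomial(15, 0.392); P(8 ≤ X ≤ 11) = Σ C(15,k) p^k (1−p)^(15−k) over k:
  k=8: C(15,8)·0.392^8·0.608^7 = 0.1101951
  k=9: C(15,9)·0.392^9·0.608^6 = 0.0552586
  k=10: C(15,10)·0.392^10·0.608^5 = 0.0213764
  k=11: C(15,11)·0.392^11·0.608^4 = 0.0062646
Total = 0.1930947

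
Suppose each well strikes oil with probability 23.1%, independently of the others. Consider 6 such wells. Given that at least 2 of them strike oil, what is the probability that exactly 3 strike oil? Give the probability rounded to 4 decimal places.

0.2666

X ~ Binomial(6, 0.231). Want P(X=3 | X≥2) = P(X=3) / P(X≥2).
P(X=3) = C(6,3)·0.231^3·0.769^3 = 0.112110
P(X≥2) = 1 − 0.206804 − 0.372730 = 0.420466
Ratio = 0.112110 / 0.420466 = 0.266633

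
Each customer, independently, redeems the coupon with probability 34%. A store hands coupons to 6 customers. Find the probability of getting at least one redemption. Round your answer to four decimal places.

P(at least one) = 1 − P(none) = 1 − (1 − 0.34)^6
= 1 − 0.082654 = 0.917346

0.9173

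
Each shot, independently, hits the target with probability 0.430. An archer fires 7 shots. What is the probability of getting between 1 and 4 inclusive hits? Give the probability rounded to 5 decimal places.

0.85221

X ~ Binomial(7, 0.43); P(1 ≤ X ≤ 4) = Σ C(7,k) p^k (1−p)^(7−k) over k:
  k=1: C(7,1)·0.43^1·0.57^6 = 0.1032323
  k=2: C(7,2)·0.43^2·0.57^5 = 0.2336310
  k=3: C(7,3)·0.43^3·0.57^4 = 0.2937466
  k=4: C(7,4)·0.43^4·0.57^3 = 0.2215983
Total = 0.8522082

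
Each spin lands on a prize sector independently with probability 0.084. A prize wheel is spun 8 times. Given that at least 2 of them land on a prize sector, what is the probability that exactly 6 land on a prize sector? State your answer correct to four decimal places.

0.0001

X ~ Binomial(8, 0.084). Want P(X=6 | X≥2) = P(X=6) / P(X≥2).
P(X=6) = C(8,6)·0.084^6·0.916^2 = 0.000008
P(X≥2) = 1 − 0.495637 − 0.363611 = 0.140751
Ratio = 0.000008 / 0.140751 = 0.000059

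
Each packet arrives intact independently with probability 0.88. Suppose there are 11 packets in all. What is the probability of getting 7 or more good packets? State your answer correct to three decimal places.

0.994

X ~ Binomial(11, 0.88); P(X ≥ 7) = Σ C(11,k) p^k (1−p)^(11−k) over k:
  k=7: C(11,7)·0.88^7·0.12^4 = 0.02797
  k=8: C(11,8)·0.88^8·0.12^3 = 0.10254
  k=9: C(11,9)·0.88^9·0.12^2 = 0.25065
  k=10: C(11,10)·0.88^10·0.12^1 = 0.36762
  k=11: C(11,11)·0.88^11·0.12^0 = 0.24508
Total = 0.99386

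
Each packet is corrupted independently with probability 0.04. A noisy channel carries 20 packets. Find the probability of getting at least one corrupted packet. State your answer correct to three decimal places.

0.558

P(at least one) = 1 − P(none) = 1 − (1 − 0.04)^20
= 1 − 0.44200 = 0.55800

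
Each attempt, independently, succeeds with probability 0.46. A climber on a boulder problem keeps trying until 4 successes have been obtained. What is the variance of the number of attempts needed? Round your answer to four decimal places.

10.2079

Y = total attempts until the fourth success; negative binomial with r=4, p=0.46.
Var(Y) = r(1−p)/p² = 4·0.54 / 0.46² = 10.207940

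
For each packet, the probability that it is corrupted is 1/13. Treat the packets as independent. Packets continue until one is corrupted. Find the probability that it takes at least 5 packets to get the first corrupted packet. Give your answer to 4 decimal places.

Y = number of packets to the first success; geometric, p = 0.076923.
P(Y > 4) = P(first 4 all fail) = (1−p)^4 = 0.726025

0.7260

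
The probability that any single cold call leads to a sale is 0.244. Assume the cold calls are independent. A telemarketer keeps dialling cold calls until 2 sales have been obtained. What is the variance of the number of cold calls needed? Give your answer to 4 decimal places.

Y = total cold calls until the second success; negative binomial with r=2, p=0.244.
Var(Y) = r(1−p)/p² = 2·0.756 / 0.244² = 25.396399

25.3964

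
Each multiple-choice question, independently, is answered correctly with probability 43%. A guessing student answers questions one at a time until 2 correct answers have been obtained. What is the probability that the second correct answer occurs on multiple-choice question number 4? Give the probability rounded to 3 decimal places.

0.180

Y = trial on which the second success occurs; negative binomial, r=2, p=0.43.
P(Y=4) = C(3,1) · p^2 · (1−p)^2
= 3 · 0.1849 · 0.3249 = 0.18022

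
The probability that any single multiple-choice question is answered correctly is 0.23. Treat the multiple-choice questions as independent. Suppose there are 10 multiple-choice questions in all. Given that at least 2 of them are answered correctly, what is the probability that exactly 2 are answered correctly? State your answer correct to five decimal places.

0.41556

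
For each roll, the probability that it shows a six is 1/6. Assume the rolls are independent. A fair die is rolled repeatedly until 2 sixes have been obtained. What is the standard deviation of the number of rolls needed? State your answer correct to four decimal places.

Y = total rolls until the second success; negative binomial with r=2, p=0.166667.
SD(Y) = √[r(1−p)/p²] = √(60.000000) = 7.745967

7.7460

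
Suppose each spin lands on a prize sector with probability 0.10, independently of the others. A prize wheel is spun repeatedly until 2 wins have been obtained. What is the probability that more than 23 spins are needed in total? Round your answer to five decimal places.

Needing more than 23 spins ⇔ fewer than 2 successes in the first 23. With X ~ Binomial(23, 0.10), P(Y > 23) = P(X ≤ 1).
  k=0: C(23,0)·0.10^0·0.90^23 = 0.0886294
  k=1: C(23,1)·0.10^1·0.90^22 = 0.2264973
P(X ≤ 1) = 0.3151267

0.31513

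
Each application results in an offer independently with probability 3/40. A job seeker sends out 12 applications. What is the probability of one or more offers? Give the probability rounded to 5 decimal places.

0.60763

P(at least one) = 1 − P(none) = 1 − (1 − 0.075)^12
= 1 − 0.3923745 = 0.6076255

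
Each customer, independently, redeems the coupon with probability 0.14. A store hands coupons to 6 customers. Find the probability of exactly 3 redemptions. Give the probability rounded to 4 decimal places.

X ~ Binomial(n=6, p=0.14).
P(X=3) = C(6,3) · p^3 · (1−p)^3
= 20 · 0.002744 · 0.63606 = 0.034907

0.0349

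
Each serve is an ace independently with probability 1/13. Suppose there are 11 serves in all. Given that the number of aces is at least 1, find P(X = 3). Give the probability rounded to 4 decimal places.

0.0676

X ~ Binomial(11, 0.076923). Want P(X=3 | X≥1) = P(X=3) / P(X≥1).
P(X=3) = C(11,3)·0.076923^3·0.923077^8 = 0.039587
P(X≥1) = 1 − 0.414588 = 0.585412
Ratio = 0.039587 / 0.585412 = 0.067623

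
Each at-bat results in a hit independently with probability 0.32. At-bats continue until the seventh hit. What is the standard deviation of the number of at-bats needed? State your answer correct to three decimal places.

6.818

Y = total at-bats until the seventh success; negative binomial with r=7, p=0.32.
SD(Y) = √[r(1−p)/p²] = √(46.48438) = 6.81795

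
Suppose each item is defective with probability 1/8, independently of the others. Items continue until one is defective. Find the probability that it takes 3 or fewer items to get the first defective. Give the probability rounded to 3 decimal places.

Y = number of items to the first success; geometric, p = 0.125.
P(Y ≤ 3) = 1 − (1−p)^3 = 1 − 0.66992 = 0.33008

0.330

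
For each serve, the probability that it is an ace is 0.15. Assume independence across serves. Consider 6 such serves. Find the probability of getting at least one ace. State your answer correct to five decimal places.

P(at least one) = 1 − P(none) = 1 − (1 − 0.15)^6
= 1 − 0.3771495 = 0.6228505

0.62285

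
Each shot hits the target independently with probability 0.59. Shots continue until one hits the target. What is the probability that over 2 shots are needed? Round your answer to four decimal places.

Y = number of shots to the first success; geometric, p = 0.59.
P(Y > 2) = P(first 2 all fail) = (1−p)^2 = 0.168100

0.1681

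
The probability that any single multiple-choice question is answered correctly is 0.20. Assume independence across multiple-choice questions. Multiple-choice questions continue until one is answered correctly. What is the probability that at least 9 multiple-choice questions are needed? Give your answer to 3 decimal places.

0.168

Y = number of multiple-choice questions to the first success; geometric, p = 0.20.
P(Y > 8) = P(first 8 all fail) = (1−p)^8 = 0.16777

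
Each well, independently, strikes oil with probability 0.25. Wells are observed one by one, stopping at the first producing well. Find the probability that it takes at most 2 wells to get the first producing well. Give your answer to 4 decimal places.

Y = number of wells to the first success; geometric, p = 0.25.
P(Y ≤ 2) = 1 − (1−p)^2 = 1 − 0.562500 = 0.437500

0.4375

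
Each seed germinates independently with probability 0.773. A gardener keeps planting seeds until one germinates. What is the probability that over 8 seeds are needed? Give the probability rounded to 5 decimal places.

0.00001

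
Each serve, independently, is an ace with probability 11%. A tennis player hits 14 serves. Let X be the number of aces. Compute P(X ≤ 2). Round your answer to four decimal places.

X ~ Binomial(14, 0.11); P(X ≤ 2) = Σ C(14,k) p^k (1−p)^(14−k) over k:
  k=0: C(14,0)·0.11^0·0.89^14 = 0.195641
  k=1: C(14,1)·0.11^1·0.89^13 = 0.338525
  k=2: C(14,2)·0.11^2·0.89^12 = 0.271961
Total = 0.806127

0.8061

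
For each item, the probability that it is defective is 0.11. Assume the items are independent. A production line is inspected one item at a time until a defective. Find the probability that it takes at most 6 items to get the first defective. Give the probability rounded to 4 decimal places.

0.5030

Y = number of items to the first success; geometric, p = 0.11.
P(Y ≤ 6) = 1 − (1−p)^6 = 1 − 0.496981 = 0.503019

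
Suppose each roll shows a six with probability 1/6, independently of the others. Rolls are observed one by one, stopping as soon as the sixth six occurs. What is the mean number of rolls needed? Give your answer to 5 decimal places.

Y = total rolls until the sixth success; negative binomial with r=6, p=0.166667.
E[Y] = r / p = 6 / 0.166667 = 36.0000000

36.00000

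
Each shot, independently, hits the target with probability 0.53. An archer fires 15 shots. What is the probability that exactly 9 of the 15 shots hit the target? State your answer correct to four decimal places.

X ~ Binomial(n=15, p=0.53).
P(X=9) = C(15,9) · p^9 · (1−p)^6
= 5005 · 0.0032998 · 0.010779 = 0.178022

0.1780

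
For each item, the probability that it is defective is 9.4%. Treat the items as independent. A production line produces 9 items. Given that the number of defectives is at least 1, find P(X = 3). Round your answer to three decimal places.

X ~ Binomial(9, 0.094). Want P(X=3 | X≥1) = P(X=3) / P(X≥1).
P(X=3) = C(9,3)·0.094^3·0.906^6 = 0.03859
P(X≥1) = 1 − 0.41130 = 0.58870
Ratio = 0.03859 / 0.58870 = 0.06554

0.066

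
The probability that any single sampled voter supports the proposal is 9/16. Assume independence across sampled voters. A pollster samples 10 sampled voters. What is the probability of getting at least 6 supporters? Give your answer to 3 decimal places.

0.537

X ~ Binomial(10, 0.5625); P(X ≥ 6) = Σ C(10,k) p^k (1−p)^(10−k) over k:
  k=6: C(10,6)·0.5625^6·0.4375^4 = 0.24371
  k=7: C(10,7)·0.5625^7·0.4375^3 = 0.17905
  k=8: C(10,8)·0.5625^8·0.4375^2 = 0.08633
  k=9: C(10,9)·0.5625^9·0.4375^1 = 0.02466
  k=10: C(10,10)·0.5625^10·0.4375^0 = 0.00317
Total = 0.53692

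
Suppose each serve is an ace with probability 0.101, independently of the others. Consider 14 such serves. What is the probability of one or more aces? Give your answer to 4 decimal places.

0.7748

P(at least one) = 1 − P(none) = 1 − (1 − 0.101)^14
= 1 − 0.225235 = 0.774765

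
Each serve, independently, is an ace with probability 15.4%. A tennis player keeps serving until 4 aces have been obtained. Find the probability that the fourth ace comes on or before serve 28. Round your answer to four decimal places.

0.6448

Finishing within 28 serves ⇔ at least 4 successes in the first 28. With X ~ Binomial(28, 0.154), P(Y ≤ 28) = 1 − P(X ≤ 3).
  k=0: C(28,0)·0.154^0·0.846^28 = 0.009255
  k=1: C(28,1)·0.154^1·0.846^27 = 0.047171
  k=2: C(28,2)·0.154^2·0.846^26 = 0.115921
  k=3: C(28,3)·0.154^3·0.846^25 = 0.182880
1 − 0.355227 = 0.644773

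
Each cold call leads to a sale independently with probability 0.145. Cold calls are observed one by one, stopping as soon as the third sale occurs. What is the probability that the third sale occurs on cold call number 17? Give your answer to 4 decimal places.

0.0408

Y = trial on which the third success occurs; negative binomial, r=3, p=0.145.
P(Y=17) = C(16,2) · p^3 · (1−p)^14
= 120 · 0.0030486 · 0.11156 = 0.040814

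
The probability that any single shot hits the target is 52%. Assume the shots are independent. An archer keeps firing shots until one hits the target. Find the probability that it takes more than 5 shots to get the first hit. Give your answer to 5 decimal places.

0.02548

Y = number of shots to the first success; geometric, p = 0.52.
P(Y > 5) = P(first 5 all fail) = (1−p)^5 = 0.0254804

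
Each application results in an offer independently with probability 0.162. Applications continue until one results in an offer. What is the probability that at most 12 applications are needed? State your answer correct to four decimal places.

0.8801

Y = number of applications to the first success; geometric, p = 0.162.
P(Y ≤ 12) = 1 − (1−p)^12 = 1 − 0.119930 = 0.880070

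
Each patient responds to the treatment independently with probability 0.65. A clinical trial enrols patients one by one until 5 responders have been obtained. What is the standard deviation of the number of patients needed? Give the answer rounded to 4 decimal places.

2.0352

Y = total patients until the fifth success; negative binomial with r=5, p=0.65.
SD(Y) = √[r(1−p)/p²] = √(4.142012) = 2.035193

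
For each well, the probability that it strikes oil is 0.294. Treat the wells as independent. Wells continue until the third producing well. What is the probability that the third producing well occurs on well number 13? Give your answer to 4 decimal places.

0.0516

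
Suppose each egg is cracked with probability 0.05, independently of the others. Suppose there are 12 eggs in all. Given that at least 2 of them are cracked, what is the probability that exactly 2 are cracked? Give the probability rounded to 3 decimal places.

X ~ Binomial(12, 0.05). Want P(X=2 | X≥2) = P(X=2) / P(X≥2).
P(X=2) = C(12,2)·0.05^2·0.95^10 = 0.09879
P(X≥2) = 1 − 0.54036 − 0.34128 = 0.11836
Ratio = 0.09879 / 0.11836 = 0.83467

0.835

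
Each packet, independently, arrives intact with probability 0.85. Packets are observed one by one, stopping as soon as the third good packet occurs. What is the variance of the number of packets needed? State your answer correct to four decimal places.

Y = total packets until the third success; negative binomial with r=3, p=0.85.
Var(Y) = r(1−p)/p² = 3·0.15 / 0.85² = 0.622837

0.6228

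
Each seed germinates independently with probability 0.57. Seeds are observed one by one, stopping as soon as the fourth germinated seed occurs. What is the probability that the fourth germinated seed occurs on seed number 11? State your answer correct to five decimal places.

0.03443

Y = trial on which the fourth success occurs; negative binomial, r=4, p=0.57.
P(Y=11) = C(10,3) · p^4 · (1−p)^7
= 120 · 0.10556 · 0.0027182 = 0.0344318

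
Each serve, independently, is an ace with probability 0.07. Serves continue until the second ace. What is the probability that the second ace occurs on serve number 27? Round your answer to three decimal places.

0.021

Y = trial on which the second success occurs; negative binomial, r=2, p=0.07.
P(Y=27) = C(26,1) · p^2 · (1−p)^25
= 26 · 0.0049 · 0.16296 = 0.02076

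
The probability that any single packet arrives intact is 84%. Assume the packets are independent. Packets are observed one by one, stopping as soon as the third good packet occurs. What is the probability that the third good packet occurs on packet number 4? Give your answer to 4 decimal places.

Y = trial on which the third success occurs; negative binomial, r=3, p=0.84.
P(Y=4) = C(3,2) · p^3 · (1−p)^1
= 3 · 0.5927 · 0.16 = 0.284498

0.2845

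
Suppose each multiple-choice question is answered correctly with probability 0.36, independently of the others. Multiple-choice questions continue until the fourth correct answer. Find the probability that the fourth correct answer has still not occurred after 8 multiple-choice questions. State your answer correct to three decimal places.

Needing more than 8 multiple-choice questions ⇔ fewer than 4 successes in the first 8. With X ~ Binomial(8, 0.36), P(Y > 8) = P(X ≤ 3).
  k=0: C(8,0)·0.36^0·0.64^8 = 0.02815
  k=1: C(8,1)·0.36^1·0.64^7 = 0.12666
  k=2: C(8,2)·0.36^2·0.64^6 = 0.24937
  k=3: C(8,3)·0.36^3·0.64^5 = 0.28054
P(X ≤ 3) = 0.68472

0.685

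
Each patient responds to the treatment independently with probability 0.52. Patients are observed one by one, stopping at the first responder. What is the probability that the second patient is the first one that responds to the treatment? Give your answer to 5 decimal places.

0.24960

Geometric (trials to first success), p = 0.52.
P(Y = 2) = (1−p)^1 · p = 0.48 · 0.52 = 0.2496000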